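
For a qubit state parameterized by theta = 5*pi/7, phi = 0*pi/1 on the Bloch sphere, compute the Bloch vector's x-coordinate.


theta = 2.2440, phi = 0.0000
r_x = sin(theta)*cos(phi) = 0.7818 * 1.0000
r_x = 0.7818

0.7818


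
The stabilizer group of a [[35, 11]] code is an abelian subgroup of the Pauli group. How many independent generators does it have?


For an [[n,k]] stabilizer code:
Number of stabilizer generators = n - k
= 35 - 11
= 24

24


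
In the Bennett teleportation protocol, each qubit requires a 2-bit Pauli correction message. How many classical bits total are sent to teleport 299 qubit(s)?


Quantum teleportation requires 2 classical bits per qubit teleported.
299 qubit(s) -> 2 * 299 = 598 classical bits

598


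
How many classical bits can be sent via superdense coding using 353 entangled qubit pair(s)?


Superdense coding allows 2 classical bits per shared entangled pair.
353 pair(s) -> 2 * 353 = 706 classical bits

706


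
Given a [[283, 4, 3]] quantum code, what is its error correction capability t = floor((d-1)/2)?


Code parameters: [[283, 4, 3]], distance d = 3.
Number of correctable errors = floor((d-1)/2)
= floor((3 - 1)/2)
= floor(2/2)
= 1

1


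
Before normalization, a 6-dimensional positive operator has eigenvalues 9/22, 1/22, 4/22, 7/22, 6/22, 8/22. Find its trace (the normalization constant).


tr(M) = sum of eigenvalues
= 9/22 + 1/22 + 4/22 + 7/22 + 6/22 + 8/22
= 35/22
= 1.5909

1.5909


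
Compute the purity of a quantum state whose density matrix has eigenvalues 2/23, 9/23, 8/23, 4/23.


tr(rho^2) = sum of eigenvalues squared
= (2/23)^2 + (9/23)^2 + (8/23)^2 + (4/23)^2
= (4 + 81 + 64 + 16) / 529
= 165/529
= 0.3119

0.3119


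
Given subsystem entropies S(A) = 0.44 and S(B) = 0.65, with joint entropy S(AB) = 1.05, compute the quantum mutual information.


I(A:B) = S(A) + S(B) - S(AB)
= 0.44 + 0.65 - 1.05
= 0.0400

0.0400


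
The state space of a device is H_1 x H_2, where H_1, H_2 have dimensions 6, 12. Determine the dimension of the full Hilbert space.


dim(H_1 x H_2) = 6 * 12
= 72

72


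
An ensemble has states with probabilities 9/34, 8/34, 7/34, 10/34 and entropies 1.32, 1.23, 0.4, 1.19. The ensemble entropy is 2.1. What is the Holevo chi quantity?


chi = S(rho) - sum_i p_i * S(rho_i)
Weighted entropy = 9/34 * 1.32 + 8/34 * 1.23 + 7/34 * 0.4 + 10/34 * 1.19
= 1.0712
chi = 2.1 - 1.0712
= 1.0288

1.0288


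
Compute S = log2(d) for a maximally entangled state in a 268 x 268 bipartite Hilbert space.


For a maximally entangled state in d x d:
S = log2(d) = log2(268)
= 8.0661

8.0661


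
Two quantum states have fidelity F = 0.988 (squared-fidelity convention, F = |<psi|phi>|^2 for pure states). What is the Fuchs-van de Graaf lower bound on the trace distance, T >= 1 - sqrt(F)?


Fuchs-van de Graaf (squared-fidelity convention): 1 - sqrt(F) <= T <= sqrt(1 - F).
Lower bound: T >= 1 - sqrt(F)
sqrt(F) = sqrt(0.988) = 0.9940
T >= 1 - 0.9940
T >= 0.0060

0.0060


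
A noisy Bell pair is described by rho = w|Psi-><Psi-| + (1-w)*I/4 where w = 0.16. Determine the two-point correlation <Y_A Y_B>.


|Psi-> = (|01> - |10>)/sqrt(2)
For the pure Bell state, <Y_A Y_B> = -1 (Bell-state Pauli correlator).
The maximally-mixed part I/4 has tr(I/4 * P tensor P) = 0 for any traceless Pauli P.
So <Y_A Y_B>_rho = w * (-1) + (1 - w) * 0
= 0.16 * (-1)
= -0.1600

-0.1600


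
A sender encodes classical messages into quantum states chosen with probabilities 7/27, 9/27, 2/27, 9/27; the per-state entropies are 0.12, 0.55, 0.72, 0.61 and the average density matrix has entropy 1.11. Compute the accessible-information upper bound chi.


chi = S(rho) - sum_i p_i * S(rho_i)
Weighted entropy = 7/27 * 0.12 + 9/27 * 0.55 + 2/27 * 0.72 + 9/27 * 0.61
= 0.4711
chi = 1.11 - 0.4711
= 0.6389

0.6389


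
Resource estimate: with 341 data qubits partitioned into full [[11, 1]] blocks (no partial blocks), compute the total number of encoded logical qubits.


Each code block uses 11 physical qubits for 1 logical qubit(s).
Number of complete blocks = floor(341 / 11) = 31
Logical qubits = 31 * 1
= 31

31


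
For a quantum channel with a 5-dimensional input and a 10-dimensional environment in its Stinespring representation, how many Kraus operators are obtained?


Tracing out the environment in an orthonormal basis {|i>_E} gives Kraus operators K_i = <i|_E U |0>_E.
Number of Kraus operators = dim(H_env) = d_env
= 10

10


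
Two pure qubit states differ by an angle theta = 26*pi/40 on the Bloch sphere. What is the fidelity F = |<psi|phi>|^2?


For states separated by angle theta on Bloch sphere:
F = cos^2(theta/2)
theta = 26*pi/40 = 2.0420
theta/2 = 1.0210
cos(theta/2) = 0.5225
F = 0.2730

0.2730


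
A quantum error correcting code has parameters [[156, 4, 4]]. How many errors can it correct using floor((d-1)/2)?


Code parameters: [[156, 4, 4]], distance d = 4.
Number of correctable errors = floor((d-1)/2)
= floor((4 - 1)/2)
= floor(3/2)
= 1

1


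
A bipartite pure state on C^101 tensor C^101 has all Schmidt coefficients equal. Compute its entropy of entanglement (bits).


For a maximally entangled state in d x d:
S = log2(d) = log2(101)
= 6.6582

6.6582


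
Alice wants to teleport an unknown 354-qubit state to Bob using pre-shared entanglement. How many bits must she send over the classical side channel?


Quantum teleportation requires 2 classical bits per qubit teleported.
354 qubit(s) -> 2 * 354 = 708 classical bits

708


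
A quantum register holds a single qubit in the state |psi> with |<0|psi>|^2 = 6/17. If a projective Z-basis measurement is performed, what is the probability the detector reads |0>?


|alpha|^2 = 6/17 = 0.3529
|beta|^2 = 1 - 6/17 = 11/17 = 0.6471
P(|0>) = |alpha|^2 = 0.3529

0.3529


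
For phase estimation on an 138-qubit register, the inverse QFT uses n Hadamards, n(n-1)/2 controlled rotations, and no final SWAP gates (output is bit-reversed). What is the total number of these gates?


Hadamard gates: 138
Controlled rotations: n*(n-1)/2 = 138*137/2 = 9453
SWAP gates: 0 (omitted)
Total = 138 + 9453
= 9591

9591


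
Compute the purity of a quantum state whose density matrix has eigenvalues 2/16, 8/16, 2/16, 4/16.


tr(rho^2) = sum of eigenvalues squared
= (2/16)^2 + (8/16)^2 + (2/16)^2 + (4/16)^2
= (4 + 64 + 4 + 16) / 256
= 88/256
= 0.3438

0.3438


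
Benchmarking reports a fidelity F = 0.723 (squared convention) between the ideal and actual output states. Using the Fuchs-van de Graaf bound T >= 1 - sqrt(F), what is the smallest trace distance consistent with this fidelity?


Fuchs-van de Graaf (squared-fidelity convention): 1 - sqrt(F) <= T <= sqrt(1 - F).
Lower bound: T >= 1 - sqrt(F)
sqrt(F) = sqrt(0.723) = 0.8503
T >= 1 - 0.8503
T >= 0.1497

0.1497


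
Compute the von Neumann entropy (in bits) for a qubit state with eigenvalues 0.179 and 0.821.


S = -p*log2(p) - (1-p)*log2(1-p)
p = 0.1790, 1-p = 0.8210
= -0.1790 * log2(0.1790) - 0.8210 * log2(0.8210)
= -(-0.4443) - (-0.2336)
= 0.6779

0.6779


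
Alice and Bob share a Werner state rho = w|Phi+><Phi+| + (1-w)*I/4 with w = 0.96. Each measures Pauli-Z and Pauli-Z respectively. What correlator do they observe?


|Phi+> = (|00> + |11>)/sqrt(2)
For the pure Bell state, <Z_A Z_B> = +1 (Bell-state Pauli correlator).
The maximally-mixed part I/4 has tr(I/4 * P tensor P) = 0 for any traceless Pauli P.
So <Z_A Z_B>_rho = w * (+1) + (1 - w) * 0
= 0.96 * (+1)
= 0.9600

0.9600


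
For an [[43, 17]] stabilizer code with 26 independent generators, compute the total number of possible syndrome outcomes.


Each stabilizer generator gives a binary (+1 or -1) measurement outcome.
With 26 independent generators:
Total syndromes = 2^26
= 67108864

67108864


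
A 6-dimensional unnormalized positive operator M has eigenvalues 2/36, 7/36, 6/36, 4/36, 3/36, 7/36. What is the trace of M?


tr(M) = sum of eigenvalues
= 2/36 + 7/36 + 6/36 + 4/36 + 3/36 + 7/36
= 29/36
= 0.8056

0.8056


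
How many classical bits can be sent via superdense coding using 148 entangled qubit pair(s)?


Superdense coding allows 2 classical bits per shared entangled pair.
148 pair(s) -> 2 * 148 = 296 classical bits

296


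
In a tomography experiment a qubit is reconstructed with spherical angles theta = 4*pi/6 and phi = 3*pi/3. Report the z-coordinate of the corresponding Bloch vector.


theta = 2.0944, phi = 3.1416
r_z = cos(theta) = -0.5000

-0.5000


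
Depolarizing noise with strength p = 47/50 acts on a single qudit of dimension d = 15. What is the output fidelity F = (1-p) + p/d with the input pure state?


F = (1-p) + p/d
= (1 - 0.9400) + 0.9400/15
= 0.0600 + 0.0627
= 0.1227

0.1227


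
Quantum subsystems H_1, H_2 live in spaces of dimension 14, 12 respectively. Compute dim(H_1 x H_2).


dim(H_1 x H_2) = 14 * 12
= 168

168


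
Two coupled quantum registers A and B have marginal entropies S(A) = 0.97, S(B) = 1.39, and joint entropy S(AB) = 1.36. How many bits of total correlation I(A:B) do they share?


I(A:B) = S(A) + S(B) - S(AB)
= 0.97 + 1.39 - 1.36
= 1.0000

1.0000


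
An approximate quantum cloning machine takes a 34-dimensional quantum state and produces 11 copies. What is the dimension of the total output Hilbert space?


Output space = H^(tensor 11) where dim(H) = 34
dim = 34^11
= 1156 (after 2 factors)
= 39304 (after 3 factors)
= 1336336 (after 4 factors)
= 45435424 (after 5 factors)
= 1544804416 (after 6 factors)
= 52523350144 (after 7 factors)
= 1785793904896 (after 8 factors)
= 60716992766464 (after 9 factors)
= 2064377754059776 (after 10 factors)
= 70188843638032384 (after 11 factors)
= 70188843638032384

70188843638032384


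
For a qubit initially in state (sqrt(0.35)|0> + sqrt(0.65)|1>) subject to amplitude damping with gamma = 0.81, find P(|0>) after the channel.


For amplitude damping with parameter gamma on state sqrt(a)|0> + sqrt(b)|1>:
alpha^2 = 0.35, beta^2 = 0.65
P(|0>) = alpha^2 + gamma * beta^2
= 0.35 + 0.81 * 0.65
= 0.35 + 0.5265
= 0.8765

0.8765


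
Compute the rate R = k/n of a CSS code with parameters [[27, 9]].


Code rate R = k/n
= 9/27
= 0.3333

0.3333


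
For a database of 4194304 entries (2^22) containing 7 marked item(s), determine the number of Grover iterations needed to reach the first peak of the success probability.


After j Grover iterations the success probability is P(j) = sin^2((2j+1)*theta), where sin(theta) = sqrt(k/N).
N = 2^22 = 4194304, k = 7
sin(theta) = sqrt(k/N) = 0.001291870757
theta = arcsin(sqrt(k/N)) = 0.001291871117 rad
P(j) reaches its first maximum when (2j+1)*theta is as close as possible to pi/2, i.e. j = round(pi/(4*theta) - 1/2).
pi/(4*theta) - 1/2 = 607.4540
(For comparison, the common estimate pi/4 * sqrt(N/k) = 607.9541; the exact maximiser is used here.)
Optimal iterations = 607

607


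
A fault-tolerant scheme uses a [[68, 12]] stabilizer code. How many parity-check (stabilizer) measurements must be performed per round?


For an [[n,k]] stabilizer code:
Number of stabilizer generators = n - k
= 68 - 12
= 56

56


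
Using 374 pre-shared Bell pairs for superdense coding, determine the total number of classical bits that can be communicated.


Superdense coding allows 2 classical bits per shared entangled pair.
374 pair(s) -> 2 * 374 = 748 classical bits

748


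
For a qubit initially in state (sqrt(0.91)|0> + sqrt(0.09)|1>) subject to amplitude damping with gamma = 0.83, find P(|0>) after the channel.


For amplitude damping with parameter gamma on state sqrt(a)|0> + sqrt(b)|1>:
alpha^2 = 0.91, beta^2 = 0.09
P(|0>) = alpha^2 + gamma * beta^2
= 0.91 + 0.83 * 0.09
= 0.91 + 0.0747
= 0.9847

0.9847


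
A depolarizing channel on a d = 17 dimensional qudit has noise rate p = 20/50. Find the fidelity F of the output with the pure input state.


F = (1-p) + p/d
= (1 - 0.4000) + 0.4000/17
= 0.6000 + 0.0235
= 0.6235

0.6235


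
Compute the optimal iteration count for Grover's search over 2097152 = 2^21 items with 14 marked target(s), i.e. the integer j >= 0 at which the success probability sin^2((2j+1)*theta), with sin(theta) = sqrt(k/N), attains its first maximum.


After j Grover iterations the success probability is P(j) = sin^2((2j+1)*theta), where sin(theta) = sqrt(k/N).
N = 2^21 = 2097152, k = 14
sin(theta) = sqrt(k/N) = 0.002583741515
theta = arcsin(sqrt(k/N)) = 0.002583744389 rad
P(j) reaches its first maximum when (2j+1)*theta is as close as possible to pi/2, i.e. j = round(pi/(4*theta) - 1/2).
pi/(4*theta) - 1/2 = 303.4767
(For comparison, the common estimate pi/4 * sqrt(N/k) = 303.9771; the exact maximiser is used here.)
Optimal iterations = 303

303


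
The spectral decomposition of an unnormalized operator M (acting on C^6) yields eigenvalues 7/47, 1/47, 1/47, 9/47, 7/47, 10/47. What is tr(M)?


tr(M) = sum of eigenvalues
= 7/47 + 1/47 + 1/47 + 9/47 + 7/47 + 10/47
= 35/47
= 0.7447

0.7447


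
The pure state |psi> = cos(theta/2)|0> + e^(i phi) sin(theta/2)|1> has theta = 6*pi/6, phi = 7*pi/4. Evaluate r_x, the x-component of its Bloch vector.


theta = 3.1416, phi = 5.4978
r_x = sin(theta)*cos(phi) = 0.0000 * 0.7071
r_x = 0.0000

0.0000


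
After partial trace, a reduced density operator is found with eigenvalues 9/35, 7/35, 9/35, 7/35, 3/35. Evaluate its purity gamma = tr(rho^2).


tr(rho^2) = sum of eigenvalues squared
= (9/35)^2 + (7/35)^2 + (9/35)^2 + (7/35)^2 + (3/35)^2
= (81 + 49 + 81 + 49 + 9) / 1225
= 269/1225
= 0.2196

0.2196


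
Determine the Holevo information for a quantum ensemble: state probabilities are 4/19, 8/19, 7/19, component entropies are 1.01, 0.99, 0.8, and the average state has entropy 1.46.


chi = S(rho) - sum_i p_i * S(rho_i)
Weighted entropy = 4/19 * 1.01 + 8/19 * 0.99 + 7/19 * 0.8
= 0.9242
chi = 1.46 - 0.9242
= 0.5358

0.5358


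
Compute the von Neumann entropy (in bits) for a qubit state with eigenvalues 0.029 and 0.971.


S = -p*log2(p) - (1-p)*log2(1-p)
p = 0.0290, 1-p = 0.9710
= -0.0290 * log2(0.0290) - 0.9710 * log2(0.9710)
= -(-0.1481) - (-0.0412)
= 0.1894

0.1894


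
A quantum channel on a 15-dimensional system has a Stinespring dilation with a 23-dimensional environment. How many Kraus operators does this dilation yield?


Tracing out the environment in an orthonormal basis {|i>_E} gives Kraus operators K_i = <i|_E U |0>_E.
Number of Kraus operators = dim(H_env) = d_env
= 23

23


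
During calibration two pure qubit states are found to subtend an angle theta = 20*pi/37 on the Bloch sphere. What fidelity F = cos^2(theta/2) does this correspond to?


For states separated by angle theta on Bloch sphere:
F = cos^2(theta/2)
theta = 20*pi/37 = 1.6982
theta/2 = 0.8491
cos(theta/2) = 0.6607
F = 0.4365

0.4365


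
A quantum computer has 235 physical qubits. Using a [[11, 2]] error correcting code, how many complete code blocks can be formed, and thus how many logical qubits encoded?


Each code block uses 11 physical qubits for 2 logical qubit(s).
Number of complete blocks = floor(235 / 11) = 21
Logical qubits = 21 * 2
= 42

42


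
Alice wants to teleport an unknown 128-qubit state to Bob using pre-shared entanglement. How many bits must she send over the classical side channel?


Quantum teleportation requires 2 classical bits per qubit teleported.
128 qubit(s) -> 2 * 128 = 256 classical bits

256


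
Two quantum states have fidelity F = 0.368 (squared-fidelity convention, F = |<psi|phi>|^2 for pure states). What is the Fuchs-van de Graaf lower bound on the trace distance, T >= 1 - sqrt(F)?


Fuchs-van de Graaf (squared-fidelity convention): 1 - sqrt(F) <= T <= sqrt(1 - F).
Lower bound: T >= 1 - sqrt(F)
sqrt(F) = sqrt(0.368) = 0.6066
T >= 1 - 0.6066
T >= 0.3934

0.3934


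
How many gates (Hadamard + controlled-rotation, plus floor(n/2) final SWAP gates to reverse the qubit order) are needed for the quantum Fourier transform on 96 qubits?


Hadamard gates: 96
Controlled rotations: n*(n-1)/2 = 96*95/2 = 4560
SWAP gates: floor(n/2) = floor(96/2) = 48
Total = 96 + 4560 + 48
= 4704

4704


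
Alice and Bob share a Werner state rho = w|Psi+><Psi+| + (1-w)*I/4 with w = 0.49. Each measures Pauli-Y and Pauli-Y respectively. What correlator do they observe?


|Psi+> = (|01> + |10>)/sqrt(2)
For the pure Bell state, <Y_A Y_B> = +1 (Bell-state Pauli correlator).
The maximally-mixed part I/4 has tr(I/4 * P tensor P) = 0 for any traceless Pauli P.
So <Y_A Y_B>_rho = w * (+1) + (1 - w) * 0
= 0.49 * (+1)
= 0.4900

0.4900


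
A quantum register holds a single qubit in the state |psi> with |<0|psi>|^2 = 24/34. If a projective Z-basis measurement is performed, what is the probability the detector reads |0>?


|alpha|^2 = 24/34 = 0.7059
|beta|^2 = 1 - 24/34 = 10/34 = 0.2941
P(|0>) = |alpha|^2 = 0.7059

0.7059


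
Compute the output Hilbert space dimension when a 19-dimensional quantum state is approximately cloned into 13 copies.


Output space = H^(tensor 13) where dim(H) = 19
dim = 19^13
= 361 (after 2 factors)
= 6859 (after 3 factors)
= 130321 (after 4 factors)
= 2476099 (after 5 factors)
= 47045881 (after 6 factors)
= 893871739 (after 7 factors)
= 16983563041 (after 8 factors)
= 322687697779 (after 9 factors)
= 6131066257801 (after 10 factors)
= 116490258898219 (after 11 factors)
= 2213314919066161 (after 12 factors)
= 42052983462257059 (after 13 factors)
= 42052983462257059

42052983462257059


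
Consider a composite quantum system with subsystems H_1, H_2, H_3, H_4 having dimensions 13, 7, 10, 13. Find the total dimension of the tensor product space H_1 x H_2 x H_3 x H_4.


dim(H_1 x H_2 x H_3 x H_4) = 13 * 7 * 10 * 13
= 91 * 10 * 13
= 910 * 13
= 11830

11830


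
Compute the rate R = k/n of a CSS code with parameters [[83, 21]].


Code rate R = k/n
= 21/83
= 0.2530

0.2530


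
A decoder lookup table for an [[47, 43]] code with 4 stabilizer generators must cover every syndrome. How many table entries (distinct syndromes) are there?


Each stabilizer generator gives a binary (+1 or -1) measurement outcome.
With 4 independent generators:
Total syndromes = 2^4
= 16

16


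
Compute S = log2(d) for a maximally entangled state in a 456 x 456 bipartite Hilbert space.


For a maximally entangled state in d x d:
S = log2(d) = log2(456)
= 8.8329

8.8329


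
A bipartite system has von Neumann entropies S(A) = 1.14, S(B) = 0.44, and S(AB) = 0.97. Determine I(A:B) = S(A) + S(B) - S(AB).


I(A:B) = S(A) + S(B) - S(AB)
= 1.14 + 0.44 - 0.97
= 0.6100

0.6100


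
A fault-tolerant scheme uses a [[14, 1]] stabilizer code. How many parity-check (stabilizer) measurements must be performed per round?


For an [[n,k]] stabilizer code:
Number of stabilizer generators = n - k
= 14 - 1
= 13

13


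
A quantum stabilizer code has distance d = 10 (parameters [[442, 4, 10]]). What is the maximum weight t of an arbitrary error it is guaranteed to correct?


Code parameters: [[442, 4, 10]], distance d = 10.
Number of correctable errors = floor((d-1)/2)
= floor((10 - 1)/2)
= floor(9/2)
= 4

4


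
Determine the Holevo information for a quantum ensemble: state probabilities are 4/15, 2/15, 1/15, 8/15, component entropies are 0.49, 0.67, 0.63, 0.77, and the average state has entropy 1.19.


chi = S(rho) - sum_i p_i * S(rho_i)
Weighted entropy = 4/15 * 0.49 + 2/15 * 0.67 + 1/15 * 0.63 + 8/15 * 0.77
= 0.6727
chi = 1.19 - 0.6727
= 0.5173

0.5173


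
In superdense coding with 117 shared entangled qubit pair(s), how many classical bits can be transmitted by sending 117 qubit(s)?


Superdense coding allows 2 classical bits per shared entangled pair.
117 pair(s) -> 2 * 117 = 234 classical bits

234


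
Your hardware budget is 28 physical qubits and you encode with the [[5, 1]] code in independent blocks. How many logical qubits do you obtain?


Each code block uses 5 physical qubits for 1 logical qubit(s).
Number of complete blocks = floor(28 / 5) = 5
Logical qubits = 5 * 1
= 5

5


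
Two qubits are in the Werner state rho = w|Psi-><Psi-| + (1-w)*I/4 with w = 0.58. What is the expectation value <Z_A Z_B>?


|Psi-> = (|01> - |10>)/sqrt(2)
For the pure Bell state, <Z_A Z_B> = -1 (Bell-state Pauli correlator).
The maximally-mixed part I/4 has tr(I/4 * P tensor P) = 0 for any traceless Pauli P.
So <Z_A Z_B>_rho = w * (-1) + (1 - w) * 0
= 0.58 * (-1)
= -0.5800

-0.5800


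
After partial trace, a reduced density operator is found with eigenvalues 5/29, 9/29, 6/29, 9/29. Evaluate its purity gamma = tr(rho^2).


tr(rho^2) = sum of eigenvalues squared
= (5/29)^2 + (9/29)^2 + (6/29)^2 + (9/29)^2
= (25 + 81 + 36 + 81) / 841
= 223/841
= 0.2652

0.2652


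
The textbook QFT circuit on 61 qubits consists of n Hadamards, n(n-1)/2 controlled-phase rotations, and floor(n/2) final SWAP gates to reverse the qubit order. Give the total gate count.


Hadamard gates: 61
Controlled rotations: n*(n-1)/2 = 61*60/2 = 1830
SWAP gates: floor(n/2) = floor(61/2) = 30
Total = 61 + 1830 + 30
= 1921

1921


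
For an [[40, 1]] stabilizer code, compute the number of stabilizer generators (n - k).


For an [[n,k]] stabilizer code:
Number of stabilizer generators = n - k
= 40 - 1
= 39

39


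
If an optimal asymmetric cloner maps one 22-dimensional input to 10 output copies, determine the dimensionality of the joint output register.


Output space = H^(tensor 10) where dim(H) = 22
dim = 22^10
= 484 (after 2 factors)
= 10648 (after 3 factors)
= 234256 (after 4 factors)
= 5153632 (after 5 factors)
= 113379904 (after 6 factors)
= 2494357888 (after 7 factors)
= 54875873536 (after 8 factors)
= 1207269217792 (after 9 factors)
= 26559922791424 (after 10 factors)
= 26559922791424

26559922791424


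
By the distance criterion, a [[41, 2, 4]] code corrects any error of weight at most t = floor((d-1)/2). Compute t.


Code parameters: [[41, 2, 4]], distance d = 4.
Number of correctable errors = floor((d-1)/2)
= floor((4 - 1)/2)
= floor(3/2)
= 1

1


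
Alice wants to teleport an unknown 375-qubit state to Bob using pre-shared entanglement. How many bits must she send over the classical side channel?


Quantum teleportation requires 2 classical bits per qubit teleported.
375 qubit(s) -> 2 * 375 = 750 classical bits

750


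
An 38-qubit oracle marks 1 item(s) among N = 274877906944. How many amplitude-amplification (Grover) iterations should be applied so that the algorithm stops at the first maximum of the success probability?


After j Grover iterations the success probability is P(j) = sin^2((2j+1)*theta), where sin(theta) = sqrt(k/N).
N = 2^38 = 274877906944, k = 1
sin(theta) = sqrt(k/N) = 1.907348633e-06
theta = arcsin(sqrt(k/N)) = 1.907348633e-06 rad
P(j) reaches its first maximum when (2j+1)*theta is as close as possible to pi/2, i.e. j = round(pi/(4*theta) - 1/2).
pi/(4*theta) - 1/2 = 411774.3323
(For comparison, the common estimate pi/4 * sqrt(N/k) = 411774.8323; the exact maximiser is used here.)
Optimal iterations = 411774

411774


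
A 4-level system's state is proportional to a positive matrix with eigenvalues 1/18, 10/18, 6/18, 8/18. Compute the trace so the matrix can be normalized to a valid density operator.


tr(M) = sum of eigenvalues
= 1/18 + 10/18 + 6/18 + 8/18
= 25/18
= 1.3889

1.3889


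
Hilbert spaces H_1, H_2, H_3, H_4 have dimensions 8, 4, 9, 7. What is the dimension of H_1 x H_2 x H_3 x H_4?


dim(H_1 x H_2 x H_3 x H_4) = 8 * 4 * 9 * 7
= 32 * 9 * 7
= 288 * 7
= 2016

2016


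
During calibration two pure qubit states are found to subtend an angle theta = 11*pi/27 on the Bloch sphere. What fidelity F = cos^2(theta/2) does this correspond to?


For states separated by angle theta on Bloch sphere:
F = cos^2(theta/2)
theta = 11*pi/27 = 1.2799
theta/2 = 0.6400
cos(theta/2) = 0.8021
F = 0.6434

0.6434


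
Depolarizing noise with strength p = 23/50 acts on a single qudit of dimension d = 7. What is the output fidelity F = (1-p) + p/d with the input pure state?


F = (1-p) + p/d
= (1 - 0.4600) + 0.4600/7
= 0.5400 + 0.0657
= 0.6057

0.6057


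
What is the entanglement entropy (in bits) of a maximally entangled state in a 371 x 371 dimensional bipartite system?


For a maximally entangled state in d x d:
S = log2(d) = log2(371)
= 8.5353

8.5353


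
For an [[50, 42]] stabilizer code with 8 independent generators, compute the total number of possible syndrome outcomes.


Each stabilizer generator gives a binary (+1 or -1) measurement outcome.
With 8 independent generators:
Total syndromes = 2^8
= 256

256


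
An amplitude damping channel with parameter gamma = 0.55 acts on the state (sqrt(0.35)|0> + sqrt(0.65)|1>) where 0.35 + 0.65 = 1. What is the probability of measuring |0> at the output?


For amplitude damping with parameter gamma on state sqrt(a)|0> + sqrt(b)|1>:
alpha^2 = 0.35, beta^2 = 0.65
P(|0>) = alpha^2 + gamma * beta^2
= 0.35 + 0.55 * 0.65
= 0.35 + 0.3575
= 0.7075

0.7075


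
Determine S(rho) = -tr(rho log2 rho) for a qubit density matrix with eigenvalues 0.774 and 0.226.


S = -p*log2(p) - (1-p)*log2(1-p)
p = 0.7740, 1-p = 0.2260
= -0.7740 * log2(0.7740) - 0.2260 * log2(0.2260)
= -(-0.2861) - (-0.4849)
= 0.7710

0.7710


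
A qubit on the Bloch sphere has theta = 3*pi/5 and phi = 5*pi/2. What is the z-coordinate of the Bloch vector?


theta = 1.8850, phi = 7.8540
r_z = cos(theta) = -0.3090

-0.3090


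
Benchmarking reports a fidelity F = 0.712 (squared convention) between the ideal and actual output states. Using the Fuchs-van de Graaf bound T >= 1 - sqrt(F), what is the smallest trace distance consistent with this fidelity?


Fuchs-van de Graaf (squared-fidelity convention): 1 - sqrt(F) <= T <= sqrt(1 - F).
Lower bound: T >= 1 - sqrt(F)
sqrt(F) = sqrt(0.712) = 0.8438
T >= 1 - 0.8438
T >= 0.1562

0.1562


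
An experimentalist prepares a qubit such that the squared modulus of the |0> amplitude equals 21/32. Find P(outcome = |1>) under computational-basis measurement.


|alpha|^2 = 21/32 = 0.6562
|beta|^2 = 1 - 21/32 = 11/32 = 0.3438
P(|1>) = |beta|^2 = 0.3438

0.3438


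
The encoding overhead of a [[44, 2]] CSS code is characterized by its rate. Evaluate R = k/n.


Code rate R = k/n
= 2/44
= 0.0455

0.0455


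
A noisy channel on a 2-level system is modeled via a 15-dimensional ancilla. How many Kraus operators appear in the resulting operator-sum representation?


Tracing out the environment in an orthonormal basis {|i>_E} gives Kraus operators K_i = <i|_E U |0>_E.
Number of Kraus operators = dim(H_env) = d_env
= 15

15


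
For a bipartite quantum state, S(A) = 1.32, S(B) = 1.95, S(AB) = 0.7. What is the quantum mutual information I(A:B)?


I(A:B) = S(A) + S(B) - S(AB)
= 1.32 + 1.95 - 0.7
= 2.5700

2.5700


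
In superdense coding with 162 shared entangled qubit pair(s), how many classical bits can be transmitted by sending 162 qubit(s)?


Superdense coding allows 2 classical bits per shared entangled pair.
162 pair(s) -> 2 * 162 = 324 classical bits

324


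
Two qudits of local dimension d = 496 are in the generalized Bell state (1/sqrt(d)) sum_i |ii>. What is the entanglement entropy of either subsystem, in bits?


For a maximally entangled state in d x d:
S = log2(d) = log2(496)
= 8.9542

8.9542


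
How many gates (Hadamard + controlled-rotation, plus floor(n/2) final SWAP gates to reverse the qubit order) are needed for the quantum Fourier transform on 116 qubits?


Hadamard gates: 116
Controlled rotations: n*(n-1)/2 = 116*115/2 = 6670
SWAP gates: floor(n/2) = floor(116/2) = 58
Total = 116 + 6670 + 58
= 6844

6844


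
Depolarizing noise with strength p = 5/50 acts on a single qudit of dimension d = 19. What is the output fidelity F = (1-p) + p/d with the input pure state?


F = (1-p) + p/d
= (1 - 0.1000) + 0.1000/19
= 0.9000 + 0.0053
= 0.9053

0.9053


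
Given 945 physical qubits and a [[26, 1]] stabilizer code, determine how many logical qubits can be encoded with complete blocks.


Each code block uses 26 physical qubits for 1 logical qubit(s).
Number of complete blocks = floor(945 / 26) = 36
Logical qubits = 36 * 1
= 36

36


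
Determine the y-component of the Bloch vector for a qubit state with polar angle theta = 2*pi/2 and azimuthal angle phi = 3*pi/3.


theta = 3.1416, phi = 3.1416
r_y = sin(theta)*sin(phi) = 0.0000 * 0.0000
r_y = 0.0000

0.0000


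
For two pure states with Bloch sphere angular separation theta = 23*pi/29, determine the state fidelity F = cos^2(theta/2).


For states separated by angle theta on Bloch sphere:
F = cos^2(theta/2)
theta = 23*pi/29 = 2.4916
theta/2 = 1.2458
cos(theta/2) = 0.3193
F = 0.1020

0.1020


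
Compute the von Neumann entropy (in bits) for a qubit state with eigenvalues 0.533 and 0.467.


S = -p*log2(p) - (1-p)*log2(1-p)
p = 0.5330, 1-p = 0.4670
= -0.5330 * log2(0.5330) - 0.4670 * log2(0.4670)
= -(-0.4839) - (-0.5130)
= 0.9969

0.9969


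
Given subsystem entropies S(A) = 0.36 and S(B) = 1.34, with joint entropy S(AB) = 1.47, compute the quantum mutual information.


I(A:B) = S(A) + S(B) - S(AB)
= 0.36 + 1.34 - 1.47
= 0.2300

0.2300


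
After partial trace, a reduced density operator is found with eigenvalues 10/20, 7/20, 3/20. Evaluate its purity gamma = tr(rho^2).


tr(rho^2) = sum of eigenvalues squared
= (10/20)^2 + (7/20)^2 + (3/20)^2
= (100 + 49 + 9) / 400
= 158/400
= 0.3950

0.3950


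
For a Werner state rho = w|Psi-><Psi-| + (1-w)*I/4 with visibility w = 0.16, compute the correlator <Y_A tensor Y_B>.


|Psi-> = (|01> - |10>)/sqrt(2)
For the pure Bell state, <Y_A Y_B> = -1 (Bell-state Pauli correlator).
The maximally-mixed part I/4 has tr(I/4 * P tensor P) = 0 for any traceless Pauli P.
So <Y_A Y_B>_rho = w * (-1) + (1 - w) * 0
= 0.16 * (-1)
= -0.1600

-0.1600


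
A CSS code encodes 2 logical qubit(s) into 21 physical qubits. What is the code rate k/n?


Code rate R = k/n
= 2/21
= 0.0952

0.0952


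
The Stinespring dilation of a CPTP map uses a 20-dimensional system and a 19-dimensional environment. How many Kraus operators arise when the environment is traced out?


Tracing out the environment in an orthonormal basis {|i>_E} gives Kraus operators K_i = <i|_E U |0>_E.
Number of Kraus operators = dim(H_env) = d_env
= 19

19


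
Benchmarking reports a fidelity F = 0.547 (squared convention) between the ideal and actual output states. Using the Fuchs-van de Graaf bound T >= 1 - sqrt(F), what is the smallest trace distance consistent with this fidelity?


Fuchs-van de Graaf (squared-fidelity convention): 1 - sqrt(F) <= T <= sqrt(1 - F).
Lower bound: T >= 1 - sqrt(F)
sqrt(F) = sqrt(0.547) = 0.7396
T >= 1 - 0.7396
T >= 0.2604

0.2604


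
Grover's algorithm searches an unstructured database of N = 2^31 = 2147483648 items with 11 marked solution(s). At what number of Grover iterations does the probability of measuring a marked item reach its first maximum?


After j Grover iterations the success probability is P(j) = sin^2((2j+1)*theta), where sin(theta) = sqrt(k/N).
N = 2^31 = 2147483648, k = 11
sin(theta) = sqrt(k/N) = 7.157006469e-05
theta = arcsin(sqrt(k/N)) = 7.157006476e-05 rad
P(j) reaches its first maximum when (2j+1)*theta is as close as possible to pi/2, i.e. j = round(pi/(4*theta) - 1/2).
pi/(4*theta) - 1/2 = 10973.3361
(For comparison, the common estimate pi/4 * sqrt(N/k) = 10973.8362; the exact maximiser is used here.)
Optimal iterations = 10973

10973


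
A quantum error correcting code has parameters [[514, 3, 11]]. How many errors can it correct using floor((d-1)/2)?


Code parameters: [[514, 3, 11]], distance d = 11.
Number of correctable errors = floor((d-1)/2)
= floor((11 - 1)/2)
= floor(10/2)
= 5

5


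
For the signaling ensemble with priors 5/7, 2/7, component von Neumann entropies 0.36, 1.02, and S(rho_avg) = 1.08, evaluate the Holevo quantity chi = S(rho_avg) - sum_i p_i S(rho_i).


chi = S(rho) - sum_i p_i * S(rho_i)
Weighted entropy = 5/7 * 0.36 + 2/7 * 1.02
= 0.5486
chi = 1.08 - 0.5486
= 0.5314

0.5314


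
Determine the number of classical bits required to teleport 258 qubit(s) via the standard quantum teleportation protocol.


Quantum teleportation requires 2 classical bits per qubit teleported.
258 qubit(s) -> 2 * 258 = 516 classical bits

516


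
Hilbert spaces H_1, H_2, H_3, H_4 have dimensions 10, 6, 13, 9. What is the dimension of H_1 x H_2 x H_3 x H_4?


dim(H_1 x H_2 x H_3 x H_4) = 10 * 6 * 13 * 9
= 60 * 13 * 9
= 780 * 9
= 7020

7020


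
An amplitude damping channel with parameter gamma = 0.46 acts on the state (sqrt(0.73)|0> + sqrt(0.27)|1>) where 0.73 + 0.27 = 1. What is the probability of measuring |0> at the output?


For amplitude damping with parameter gamma on state sqrt(a)|0> + sqrt(b)|1>:
alpha^2 = 0.73, beta^2 = 0.27
P(|0>) = alpha^2 + gamma * beta^2
= 0.73 + 0.46 * 0.27
= 0.73 + 0.1242
= 0.8542

0.8542


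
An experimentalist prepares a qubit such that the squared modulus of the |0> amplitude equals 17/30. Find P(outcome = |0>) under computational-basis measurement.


|alpha|^2 = 17/30 = 0.5667
|beta|^2 = 1 - 17/30 = 13/30 = 0.4333
P(|0>) = |alpha|^2 = 0.5667

0.5667


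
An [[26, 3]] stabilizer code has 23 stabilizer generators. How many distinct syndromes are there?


Each stabilizer generator gives a binary (+1 or -1) measurement outcome.
With 23 independent generators:
Total syndromes = 2^23
= 8388608

8388608


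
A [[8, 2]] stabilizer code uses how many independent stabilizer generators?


For an [[n,k]] stabilizer code:
Number of stabilizer generators = n - k
= 8 - 2
= 6

6


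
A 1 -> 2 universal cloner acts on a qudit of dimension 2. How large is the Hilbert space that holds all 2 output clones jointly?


Output space = H^(tensor 2) where dim(H) = 2
dim = 2^2
= 4

4


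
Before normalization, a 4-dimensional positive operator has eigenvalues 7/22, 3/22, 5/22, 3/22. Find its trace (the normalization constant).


tr(M) = sum of eigenvalues
= 7/22 + 3/22 + 5/22 + 3/22
= 18/22
= 0.8182

0.8182


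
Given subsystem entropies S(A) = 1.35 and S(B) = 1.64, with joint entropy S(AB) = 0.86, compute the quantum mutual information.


I(A:B) = S(A) + S(B) - S(AB)
= 1.35 + 1.64 - 0.86
= 2.1300

2.1300


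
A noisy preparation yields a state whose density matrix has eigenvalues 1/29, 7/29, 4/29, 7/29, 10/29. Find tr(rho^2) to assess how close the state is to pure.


tr(rho^2) = sum of eigenvalues squared
= (1/29)^2 + (7/29)^2 + (4/29)^2 + (7/29)^2 + (10/29)^2
= (1 + 49 + 16 + 49 + 100) / 841
= 215/841
= 0.2556

0.2556


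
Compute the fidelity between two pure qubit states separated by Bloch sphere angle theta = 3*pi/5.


For states separated by angle theta on Bloch sphere:
F = cos^2(theta/2)
theta = 3*pi/5 = 1.8850
theta/2 = 0.9425
cos(theta/2) = 0.5878
F = 0.3455

0.3455


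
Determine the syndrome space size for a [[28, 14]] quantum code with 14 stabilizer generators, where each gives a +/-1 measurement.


Each stabilizer generator gives a binary (+1 or -1) measurement outcome.
With 14 independent generators:
Total syndromes = 2^14
= 16384

16384


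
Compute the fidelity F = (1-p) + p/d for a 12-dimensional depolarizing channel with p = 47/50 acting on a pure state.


F = (1-p) + p/d
= (1 - 0.9400) + 0.9400/12
= 0.0600 + 0.0783
= 0.1383

0.1383


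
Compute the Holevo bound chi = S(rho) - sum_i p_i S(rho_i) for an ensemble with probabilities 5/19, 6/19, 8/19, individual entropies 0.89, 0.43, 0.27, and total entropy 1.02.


chi = S(rho) - sum_i p_i * S(rho_i)
Weighted entropy = 5/19 * 0.89 + 6/19 * 0.43 + 8/19 * 0.27
= 0.4837
chi = 1.02 - 0.4837
= 0.5363

0.5363


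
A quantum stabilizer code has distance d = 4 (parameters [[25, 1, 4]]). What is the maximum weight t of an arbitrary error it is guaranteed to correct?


Code parameters: [[25, 1, 4]], distance d = 4.
Number of correctable errors = floor((d-1)/2)
= floor((4 - 1)/2)
= floor(3/2)
= 1

1


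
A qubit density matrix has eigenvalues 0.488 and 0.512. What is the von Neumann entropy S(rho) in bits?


S = -p*log2(p) - (1-p)*log2(1-p)
p = 0.4880, 1-p = 0.5120
= -0.4880 * log2(0.4880) - 0.5120 * log2(0.5120)
= -(-0.5051) - (-0.4945)
= 0.9996

0.9996


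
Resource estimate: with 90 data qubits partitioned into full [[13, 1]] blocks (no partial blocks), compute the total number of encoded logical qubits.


Each code block uses 13 physical qubits for 1 logical qubit(s).
Number of complete blocks = floor(90 / 13) = 6
Logical qubits = 6 * 1
= 6

6


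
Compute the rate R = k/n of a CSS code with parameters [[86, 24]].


Code rate R = k/n
= 24/86
= 0.2791

0.2791


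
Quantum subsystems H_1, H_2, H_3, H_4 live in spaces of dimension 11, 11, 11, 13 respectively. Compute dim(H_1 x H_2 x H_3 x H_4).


dim(H_1 x H_2 x H_3 x H_4) = 11 * 11 * 11 * 13
= 121 * 11 * 13
= 1331 * 13
= 17303

17303


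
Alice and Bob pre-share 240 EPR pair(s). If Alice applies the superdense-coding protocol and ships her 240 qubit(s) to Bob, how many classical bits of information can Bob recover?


Superdense coding allows 2 classical bits per shared entangled pair.
240 pair(s) -> 2 * 240 = 480 classical bits

480


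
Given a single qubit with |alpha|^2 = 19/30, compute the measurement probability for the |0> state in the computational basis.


|alpha|^2 = 19/30 = 0.6333
|beta|^2 = 1 - 19/30 = 11/30 = 0.3667
P(|0>) = |alpha|^2 = 0.6333

0.6333


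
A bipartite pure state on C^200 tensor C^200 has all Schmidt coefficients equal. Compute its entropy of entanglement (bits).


For a maximally entangled state in d x d:
S = log2(d) = log2(200)
= 7.6439

7.6439


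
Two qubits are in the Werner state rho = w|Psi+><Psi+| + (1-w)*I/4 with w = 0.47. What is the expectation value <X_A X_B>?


|Psi+> = (|01> + |10>)/sqrt(2)
For the pure Bell state, <X_A X_B> = +1 (Bell-state Pauli correlator).
The maximally-mixed part I/4 has tr(I/4 * P tensor P) = 0 for any traceless Pauli P.
So <X_A X_B>_rho = w * (+1) + (1 - w) * 0
= 0.47 * (+1)
= 0.4700

0.4700


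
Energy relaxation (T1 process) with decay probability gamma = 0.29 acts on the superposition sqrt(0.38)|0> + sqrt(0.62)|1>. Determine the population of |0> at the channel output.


For amplitude damping with parameter gamma on state sqrt(a)|0> + sqrt(b)|1>:
alpha^2 = 0.38, beta^2 = 0.62
P(|0>) = alpha^2 + gamma * beta^2
= 0.38 + 0.29 * 0.62
= 0.38 + 0.1798
= 0.5598

0.5598


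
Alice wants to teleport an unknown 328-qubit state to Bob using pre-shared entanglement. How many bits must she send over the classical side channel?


Quantum teleportation requires 2 classical bits per qubit teleported.
328 qubit(s) -> 2 * 328 = 656 classical bits

656


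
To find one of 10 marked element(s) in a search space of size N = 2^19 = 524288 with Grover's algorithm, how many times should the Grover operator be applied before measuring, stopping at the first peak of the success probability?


After j Grover iterations the success probability is P(j) = sin^2((2j+1)*theta), where sin(theta) = sqrt(k/N).
N = 2^19 = 524288, k = 10
sin(theta) = sqrt(k/N) = 0.004367320269
theta = arcsin(sqrt(k/N)) = 0.004367334152 rad
P(j) reaches its first maximum when (2j+1)*theta is as close as possible to pi/2, i.e. j = round(pi/(4*theta) - 1/2).
pi/(4*theta) - 1/2 = 179.3347
(For comparison, the common estimate pi/4 * sqrt(N/k) = 179.8353; the exact maximiser is used here.)
Optimal iterations = 179

179


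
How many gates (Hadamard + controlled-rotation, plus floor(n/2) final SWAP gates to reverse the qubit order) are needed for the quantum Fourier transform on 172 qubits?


Hadamard gates: 172
Controlled rotations: n*(n-1)/2 = 172*171/2 = 14706
SWAP gates: floor(n/2) = floor(172/2) = 86
Total = 172 + 14706 + 86
= 14964

14964


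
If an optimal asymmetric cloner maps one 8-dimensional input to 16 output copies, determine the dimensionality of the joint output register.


Output space = H^(tensor 16) where dim(H) = 8
dim = 8^16
= 64 (after 2 factors)
= 512 (after 3 factors)
= 4096 (after 4 factors)
= 32768 (after 5 factors)
= 262144 (after 6 factors)
= 2097152 (after 7 factors)
= 16777216 (after 8 factors)
= 134217728 (after 9 factors)
= 1073741824 (after 10 factors)
= 8589934592 (after 11 factors)
= 68719476736 (after 12 factors)
= 549755813888 (after 13 factors)
= 4398046511104 (after 14 factors)
= 35184372088832 (after 15 factors)
= 281474976710656 (after 16 factors)
= 281474976710656

281474976710656
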